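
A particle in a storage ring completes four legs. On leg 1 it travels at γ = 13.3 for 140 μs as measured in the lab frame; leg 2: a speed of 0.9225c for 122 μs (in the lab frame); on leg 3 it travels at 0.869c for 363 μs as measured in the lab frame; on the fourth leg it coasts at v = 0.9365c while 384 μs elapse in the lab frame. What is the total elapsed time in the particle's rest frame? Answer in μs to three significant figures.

Leg 1: γ = 13.3; τ_1 = 140/13.30 = 10.53 μs.
Leg 2: γ = 1/√(1 − 0.9225²) = 1/√0.1490 = 2.591; τ_2 = 122/2.591 = 47.09 μs.
Leg 3: γ = 1/√(1 − 0.869²) = 1/√0.2448 = 2.021; τ_3 = 363/2.021 = 179.6 μs.
Leg 4: γ = 1/√(1 − 0.9365²) = 1/√0.1230 = 2.852; τ_4 = 384/2.852 = 134.7 μs.
Total: 10.53 + 47.09 + 179.6 + 134.7 μs.

τ = 372 μs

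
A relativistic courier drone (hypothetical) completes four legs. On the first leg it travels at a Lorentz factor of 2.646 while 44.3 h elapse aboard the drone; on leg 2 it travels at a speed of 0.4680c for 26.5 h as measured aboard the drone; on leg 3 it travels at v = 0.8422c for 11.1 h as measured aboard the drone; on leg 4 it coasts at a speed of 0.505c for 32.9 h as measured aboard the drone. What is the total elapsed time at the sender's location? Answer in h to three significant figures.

Δt = 206 h

Leg 1: γ = 2.646; Δt_1 = 2.646 × 44.3 = 117.2 h.
Leg 2: γ = 1/√(1 − 0.4680²) = 1/√0.7810 = 1.132; Δt_2 = 1.132 × 26.5 = 29.99 h.
Leg 3: γ = 1/√(1 − 0.8422²) = 1/√0.2907 = 1.855; Δt_3 = 1.855 × 11.1 = 20.59 h.
Leg 4: γ = 1/√(1 − 0.505²) = 1/√0.7450 = 1.159; Δt_4 = 1.159 × 32.9 = 38.12 h.
Total: 117.2 + 29.99 + 20.59 + 38.12 h.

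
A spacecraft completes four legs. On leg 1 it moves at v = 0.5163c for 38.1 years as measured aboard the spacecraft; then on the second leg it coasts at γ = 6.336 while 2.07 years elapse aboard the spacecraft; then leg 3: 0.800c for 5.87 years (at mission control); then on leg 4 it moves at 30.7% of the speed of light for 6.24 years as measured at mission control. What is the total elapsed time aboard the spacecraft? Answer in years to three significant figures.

Leg 1: 38.1 years is already measured aboard the spacecraft.
Leg 2: 2.07 years is already measured aboard the spacecraft.
Leg 3: γ = 1/√(1 − 0.800²) = 5/3 ≈ 1.667; τ_3 = 5.87/1.667 = 3.522 years.
Leg 4: β = 0.307; γ = 1/√(1 − 0.307²) = 1/√0.9058 = 1.051; τ_4 = 6.24/1.051 = 5.939 years.
Total: 38.10 + 2.070 + 3.522 + 5.939 years.

τ = 49.6 years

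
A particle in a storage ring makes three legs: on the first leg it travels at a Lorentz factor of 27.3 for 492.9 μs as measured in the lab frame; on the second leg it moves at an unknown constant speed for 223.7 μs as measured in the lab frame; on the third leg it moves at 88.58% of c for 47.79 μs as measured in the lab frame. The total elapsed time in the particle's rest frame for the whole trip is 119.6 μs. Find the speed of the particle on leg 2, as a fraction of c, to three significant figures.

Leg 1: γ = 27.3; τ_1 = 492.9/27.30 = 18.05 μs.
Leg 2: speed unknown; τ_2 = 223.7/γ_2.
Leg 3: β = 0.8858; γ = 1/√(1 − 0.8858²) = 1/√0.2154 = 2.155; τ_3 = 47.79/2.155 = 22.18 μs.
Total proper time: 18.05 + τ_2 + 22.18 = 119.6, so τ_2 = 119.6 − 40.23 = 79.37 μs.
γ_2 = 223.7/79.37 = 2.819; β = √(1 − 1/γ²) = √0.8741.

β = 0.935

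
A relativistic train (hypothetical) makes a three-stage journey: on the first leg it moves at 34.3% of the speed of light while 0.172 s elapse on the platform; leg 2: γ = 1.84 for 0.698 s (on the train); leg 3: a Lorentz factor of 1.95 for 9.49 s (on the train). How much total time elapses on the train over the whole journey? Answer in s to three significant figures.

Leg 1: β = 0.343; γ = 1/√(1 − 0.343²) = 1/√0.8824 = 1.065; τ_1 = 0.172/1.065 = 0.1616 s.
Leg 2: 0.698 s is already measured on the train.
Leg 3: 9.49 s is already measured on the train.
Total: 0.1616 + 0.6980 + 9.490 s.

τ = 10.3 s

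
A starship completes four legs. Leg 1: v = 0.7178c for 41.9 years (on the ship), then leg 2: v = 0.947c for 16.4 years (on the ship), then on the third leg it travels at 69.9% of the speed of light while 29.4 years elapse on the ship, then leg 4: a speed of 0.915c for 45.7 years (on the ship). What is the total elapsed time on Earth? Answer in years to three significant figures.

Δt = 266 years

Leg 1: γ = 1/√(1 − 0.7178²) = 1/√0.4848 = 1.436; Δt_1 = 1.436 × 41.9 = 60.18 years.
Leg 2: γ = 1/√(1 − 0.947²) = 1/√0.1032 = 3.113; Δt_2 = 3.113 × 16.4 = 51.05 years.
Leg 3: β = 0.699; γ = 1/√(1 − 0.699²) = 1/√0.5114 = 1.398; Δt_3 = 1.398 × 29.4 = 41.11 years.
Leg 4: γ = 1/√(1 − 0.915²) = 1/√0.1628 = 2.479; Δt_4 = 2.479 × 45.7 = 113.3 years.
Total: 60.18 + 51.05 + 41.11 + 113.3 years.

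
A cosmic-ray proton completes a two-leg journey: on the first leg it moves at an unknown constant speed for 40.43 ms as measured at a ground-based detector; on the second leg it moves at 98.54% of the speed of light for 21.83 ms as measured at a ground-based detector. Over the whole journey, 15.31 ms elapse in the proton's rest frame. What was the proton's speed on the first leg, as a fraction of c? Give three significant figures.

β = 0.958

Leg 1: speed unknown; τ_1 = 40.43/γ_1.
Leg 2: β = 0.9854; γ = 1/√(1 − 0.9854²) = 1/√0.02899 = 5.874; τ_2 = 21.83/5.874 = 3.717 ms.
Total proper time: τ_1 + 3.717 = 15.31, so τ_1 = 15.31 − 3.717 = 11.59 ms.
γ_1 = 40.43/11.59 = 3.487; β = √(1 − 1/γ²) = √0.9178.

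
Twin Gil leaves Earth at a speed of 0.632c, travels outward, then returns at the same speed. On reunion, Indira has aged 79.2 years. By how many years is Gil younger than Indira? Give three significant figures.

Δt − τ = 17.8 years

γ = 1/√(1 − 0.632²) = 1/√0.6006 = 1.290
Gil's elapsed proper time: τ = 79.2/1.290 = 61.38 years.
Age gap = Δt − τ = 79.2 − 61.38 years.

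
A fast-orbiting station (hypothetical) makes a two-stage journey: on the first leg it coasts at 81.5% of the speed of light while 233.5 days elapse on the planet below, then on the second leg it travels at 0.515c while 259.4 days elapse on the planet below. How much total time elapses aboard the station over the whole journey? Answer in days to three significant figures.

τ = 358 days

Leg 1: β = 0.815; γ = 1/√(1 − 0.815²) = 1/√0.3358 = 1.726; τ_1 = 233.5/1.726 = 135.3 days.
Leg 2: γ = 1/√(1 − 0.515²) = 1/√0.7348 = 1.167; τ_2 = 259.4/1.167 = 222.4 days.
Total: 135.3 + 222.4 days.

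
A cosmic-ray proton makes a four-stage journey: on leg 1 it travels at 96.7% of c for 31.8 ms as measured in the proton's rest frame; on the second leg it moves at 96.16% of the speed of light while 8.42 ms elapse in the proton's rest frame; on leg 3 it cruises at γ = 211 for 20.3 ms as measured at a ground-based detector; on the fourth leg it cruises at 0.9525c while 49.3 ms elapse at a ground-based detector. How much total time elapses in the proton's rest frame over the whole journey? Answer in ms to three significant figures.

τ = 55.3 ms

Leg 1: 31.8 ms is already measured in the proton's rest frame.
Leg 2: 8.42 ms is already measured in the proton's rest frame.
Leg 3: γ = 211; τ_3 = 20.3/211.0 = 0.09621 ms.
Leg 4: γ = 1/√(1 − 0.9525²) = 1/√0.09274 = 3.284; τ_4 = 49.3/3.284 = 15.01 ms.
Total: 31.80 + 8.420 + 0.09621 + 15.01 ms.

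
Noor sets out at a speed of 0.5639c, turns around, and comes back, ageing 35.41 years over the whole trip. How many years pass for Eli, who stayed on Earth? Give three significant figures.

γ = 1/√(1 − 0.5639²) = 1/√0.6820 = 1.211
Earth-frame duration is the dilated interval: Δt = γτ = 1.211 × 35.41 years.

Δt = 42.9 years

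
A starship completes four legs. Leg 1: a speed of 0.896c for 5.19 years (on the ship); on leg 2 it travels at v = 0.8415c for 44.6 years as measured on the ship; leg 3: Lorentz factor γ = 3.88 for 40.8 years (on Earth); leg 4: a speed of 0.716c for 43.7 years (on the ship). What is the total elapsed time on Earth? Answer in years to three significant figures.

Leg 1: γ = 1/√(1 − 0.896²) = 1/√0.1972 = 2.252; Δt_1 = 2.252 × 5.19 = 11.69 years.
Leg 2: γ = 1/√(1 − 0.8415²) = 1/√0.2919 = 1.851; Δt_2 = 1.851 × 44.6 = 82.55 years.
Leg 3: 40.8 years is already measured on Earth.
Leg 4: γ = 1/√(1 − 0.716²) = 1/√0.4873 = 1.432; Δt_4 = 1.432 × 43.7 = 62.60 years.
Total: 11.69 + 82.55 + 40.80 + 62.60 years.

Δt = 198 years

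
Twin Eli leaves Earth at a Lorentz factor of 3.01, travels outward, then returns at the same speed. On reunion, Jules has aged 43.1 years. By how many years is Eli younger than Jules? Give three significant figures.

Δt − τ = 28.8 years

γ = 3.01
Eli's elapsed proper time: τ = 43.1/3.010 = 14.32 years.
Age gap = Δt − τ = 43.1 − 14.32 years.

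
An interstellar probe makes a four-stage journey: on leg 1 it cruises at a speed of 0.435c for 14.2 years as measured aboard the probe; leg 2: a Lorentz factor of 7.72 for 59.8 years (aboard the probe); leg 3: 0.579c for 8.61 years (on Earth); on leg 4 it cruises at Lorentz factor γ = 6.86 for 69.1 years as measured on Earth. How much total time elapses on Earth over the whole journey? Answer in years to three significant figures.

Δt = 555 years

Leg 1: γ = 1/√(1 − 0.435²) = 1/√0.8108 = 1.111; Δt_1 = 1.111 × 14.2 = 15.77 years.
Leg 2: γ = 7.72; Δt_2 = 7.720 × 59.8 = 461.7 years.
Leg 3: 8.61 years is already measured on Earth.
Leg 4: 69.1 years is already measured on Earth.
Total: 15.77 + 461.7 + 8.610 + 69.10 years.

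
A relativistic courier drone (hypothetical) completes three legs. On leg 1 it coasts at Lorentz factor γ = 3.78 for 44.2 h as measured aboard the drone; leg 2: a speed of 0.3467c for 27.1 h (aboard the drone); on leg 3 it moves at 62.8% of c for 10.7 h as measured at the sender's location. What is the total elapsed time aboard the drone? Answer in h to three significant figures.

τ = 79.6 h

Leg 1: 44.2 h is already measured aboard the drone.
Leg 2: 27.1 h is already measured aboard the drone.
Leg 3: β = 0.628; γ = 1/√(1 − 0.628²) = 1/√0.6056 = 1.285; τ_3 = 10.7/1.285 = 8.327 h.
Total: 44.20 + 27.10 + 8.327 h.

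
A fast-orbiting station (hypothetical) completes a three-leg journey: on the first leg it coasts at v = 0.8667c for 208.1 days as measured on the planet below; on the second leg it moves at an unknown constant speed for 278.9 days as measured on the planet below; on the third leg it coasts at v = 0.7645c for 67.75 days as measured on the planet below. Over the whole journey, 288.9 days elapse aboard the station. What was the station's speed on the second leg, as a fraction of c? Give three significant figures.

β = 0.862

Leg 1: γ = 1/√(1 − 0.8667²) = 1/√0.2488 = 2.005; τ_1 = 208.1/2.005 = 103.8 days.
Leg 2: speed unknown; τ_2 = 278.9/γ_2.
Leg 3: γ = 1/√(1 − 0.7645²) = 1/√0.4155 = 1.551; τ_3 = 67.75/1.551 = 43.67 days.
Total proper time: 103.8 + τ_2 + 43.67 = 288.9, so τ_2 = 288.9 − 147.5 = 141.4 days.
γ_2 = 278.9/141.4 = 1.972; β = √(1 − 1/γ²) = √0.7429.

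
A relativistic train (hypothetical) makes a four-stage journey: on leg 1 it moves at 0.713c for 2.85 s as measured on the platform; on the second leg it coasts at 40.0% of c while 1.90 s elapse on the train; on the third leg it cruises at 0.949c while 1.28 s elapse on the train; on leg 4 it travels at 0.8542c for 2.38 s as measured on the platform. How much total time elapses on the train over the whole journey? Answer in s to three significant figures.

Leg 1: γ = 1/√(1 − 0.713²) = 1/√0.4916 = 1.426; τ_1 = 2.85/1.426 = 1.998 s.
Leg 2: 1.90 s is already measured on the train.
Leg 3: 1.28 s is already measured on the train.
Leg 4: γ = 1/√(1 − 0.8542²) = 1/√0.2703 = 1.923; τ_4 = 2.38/1.923 = 1.237 s.
Total: 1.998 + 1.900 + 1.280 + 1.237 s.

τ = 6.42 s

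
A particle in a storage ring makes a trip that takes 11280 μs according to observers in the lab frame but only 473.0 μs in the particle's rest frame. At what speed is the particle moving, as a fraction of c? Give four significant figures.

v = 0.9991c

The proper time is measured in the particle's rest frame (both events occur at the particle's location); Δt is measured in the lab frame. γ = Δt/τ = 11280/473.0 = 23.85.
β = √(1 − 1/γ²) = √(1 − 0.001758) = √0.9982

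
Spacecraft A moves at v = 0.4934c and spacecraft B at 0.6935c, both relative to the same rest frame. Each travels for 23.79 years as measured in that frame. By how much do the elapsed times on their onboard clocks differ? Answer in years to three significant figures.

|τ_A − τ_B| = 3.55 years

A: γ = 1/√(1 − 0.4934²) = 1/√0.7566 = 1.150; τ_A = 23.79/1.150 = 20.69 years.
B: γ = 1/√(1 − 0.6935²) = 1/√0.5191 = 1.388; τ_B = 23.79/1.388 = 17.14 years.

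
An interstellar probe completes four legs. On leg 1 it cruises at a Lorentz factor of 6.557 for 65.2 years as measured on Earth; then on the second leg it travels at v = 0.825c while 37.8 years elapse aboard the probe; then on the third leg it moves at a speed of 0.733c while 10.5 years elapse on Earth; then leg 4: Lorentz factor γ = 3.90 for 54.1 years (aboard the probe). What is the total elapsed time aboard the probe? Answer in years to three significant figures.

τ = 109 years

Leg 1: γ = 6.557; τ_1 = 65.2/6.557 = 9.944 years.
Leg 2: 37.8 years is already measured aboard the probe.
Leg 3: γ = 1/√(1 − 0.733²) = 1/√0.4627 = 1.470; τ_3 = 10.5/1.470 = 7.142 years.
Leg 4: 54.1 years is already measured aboard the probe.
Total: 9.944 + 37.80 + 7.142 + 54.10 years.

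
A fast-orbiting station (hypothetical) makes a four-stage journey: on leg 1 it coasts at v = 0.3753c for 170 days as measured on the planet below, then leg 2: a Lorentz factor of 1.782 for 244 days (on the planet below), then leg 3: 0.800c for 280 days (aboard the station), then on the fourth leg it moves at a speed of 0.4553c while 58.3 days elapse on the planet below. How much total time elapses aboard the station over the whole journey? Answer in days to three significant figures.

Leg 1: γ = 1/√(1 − 0.3753²) = 1/√0.8591 = 1.079; τ_1 = 170/1.079 = 157.6 days.
Leg 2: γ = 1.782; τ_2 = 244/1.782 = 136.9 days.
Leg 3: 280 days is already measured aboard the station.
Leg 4: γ = 1/√(1 − 0.4553²) = 1/√0.7927 = 1.123; τ_4 = 58.3/1.123 = 51.91 days.
Total: 157.6 + 136.9 + 280.0 + 51.91 days.

τ = 626 days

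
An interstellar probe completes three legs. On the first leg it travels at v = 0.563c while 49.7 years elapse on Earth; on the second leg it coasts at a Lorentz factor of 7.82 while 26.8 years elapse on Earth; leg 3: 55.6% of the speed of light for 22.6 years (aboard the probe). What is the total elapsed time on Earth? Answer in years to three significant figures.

Δt = 104 years

Leg 1: 49.7 years is already measured on Earth.
Leg 2: 26.8 years is already measured on Earth.
Leg 3: β = 0.556; γ = 1/√(1 − 0.556²) = 1/√0.6909 = 1.203; Δt_3 = 1.203 × 22.6 = 27.19 years.
Total: 49.70 + 26.80 + 27.19 years.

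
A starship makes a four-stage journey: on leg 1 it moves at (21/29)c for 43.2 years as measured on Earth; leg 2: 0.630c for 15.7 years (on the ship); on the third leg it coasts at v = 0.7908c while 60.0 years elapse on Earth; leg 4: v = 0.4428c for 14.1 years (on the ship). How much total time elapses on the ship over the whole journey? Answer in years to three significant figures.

Leg 1: γ = 1/√(1 − (21/29)²) = 29/20 = 1.450; τ_1 = 43.2/1.450 = 29.79 years.
Leg 2: 15.7 years is already measured on the ship.
Leg 3: γ = 1/√(1 − 0.7908²) = 1/√0.3746 = 1.634; τ_3 = 60.0/1.634 = 36.72 years.
Leg 4: 14.1 years is already measured on the ship.
Total: 29.79 + 15.70 + 36.72 + 14.10 years.

τ = 96.3 years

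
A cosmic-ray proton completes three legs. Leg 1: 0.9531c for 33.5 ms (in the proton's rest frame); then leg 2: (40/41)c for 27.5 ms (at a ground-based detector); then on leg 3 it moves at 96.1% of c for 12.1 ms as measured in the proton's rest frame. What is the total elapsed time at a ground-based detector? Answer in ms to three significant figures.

Leg 1: γ = 1/√(1 − 0.9531²) = 1/√0.09160 = 3.304; Δt_1 = 3.304 × 33.5 = 110.7 ms.
Leg 2: 27.5 ms is already measured at a ground-based detector.
Leg 3: β = 0.961; γ = 1/√(1 − 0.961²) = 1/√0.07648 = 3.616; Δt_3 = 3.616 × 12.1 = 43.75 ms.
Total: 110.7 + 27.50 + 43.75 ms.

Δt = 182 ms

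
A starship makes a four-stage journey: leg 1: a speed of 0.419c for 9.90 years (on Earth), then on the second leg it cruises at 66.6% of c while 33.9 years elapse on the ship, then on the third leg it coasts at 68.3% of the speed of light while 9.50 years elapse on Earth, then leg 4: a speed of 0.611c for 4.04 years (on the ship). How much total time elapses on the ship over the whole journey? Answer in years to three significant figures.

τ = 53.9 years

Leg 1: γ = 1/√(1 − 0.419²) = 1/√0.8244 = 1.101; τ_1 = 9.90/1.101 = 8.989 years.
Leg 2: 33.9 years is already measured on the ship.
Leg 3: β = 0.683; γ = 1/√(1 − 0.683²) = 1/√0.5335 = 1.369; τ_3 = 9.50/1.369 = 6.939 years.
Leg 4: 4.04 years is already measured on the ship.
Total: 8.989 + 33.90 + 6.939 + 4.040 years.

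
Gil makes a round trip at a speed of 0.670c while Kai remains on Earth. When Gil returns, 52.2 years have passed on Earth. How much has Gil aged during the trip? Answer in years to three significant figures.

γ = 1/√(1 − 0.670²) = 1/√0.5511 = 1.347
Gil's clock measures proper time along the trip: τ = Δt/γ = 52.2/1.347 years.

τ = 38.8 years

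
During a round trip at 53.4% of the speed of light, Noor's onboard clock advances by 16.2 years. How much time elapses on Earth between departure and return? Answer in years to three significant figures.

Δt = 19.2 years

β = 0.534; γ = 1/√(1 − 0.534²) = 1/√0.7148 = 1.183
Earth-frame duration is the dilated interval: Δt = γτ = 1.183 × 16.2 years.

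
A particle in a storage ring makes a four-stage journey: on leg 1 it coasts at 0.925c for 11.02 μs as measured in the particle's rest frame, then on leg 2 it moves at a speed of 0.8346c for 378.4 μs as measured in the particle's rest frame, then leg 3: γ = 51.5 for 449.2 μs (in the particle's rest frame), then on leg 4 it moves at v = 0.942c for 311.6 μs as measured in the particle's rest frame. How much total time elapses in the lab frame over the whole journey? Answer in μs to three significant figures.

Leg 1: γ = 1/√(1 − 0.925²) = 1/√0.1444 = 2.632; Δt_1 = 2.632 × 11.02 = 29.00 μs.
Leg 2: γ = 1/√(1 − 0.8346²) = 1/√0.3034 = 1.815; Δt_2 = 1.815 × 378.4 = 686.9 μs.
Leg 3: γ = 51.5; Δt_3 = 51.50 × 449.2 = 2.313×10⁴ μs.
Leg 4: γ = 1/√(1 − 0.942²) = 1/√0.1126 = 2.980; Δt_4 = 2.980 × 311.6 = 928.5 μs.
Total: 29.00 + 686.9 + 2.313×10⁴ + 928.5 μs.

Δt = 2.48×10⁴ μs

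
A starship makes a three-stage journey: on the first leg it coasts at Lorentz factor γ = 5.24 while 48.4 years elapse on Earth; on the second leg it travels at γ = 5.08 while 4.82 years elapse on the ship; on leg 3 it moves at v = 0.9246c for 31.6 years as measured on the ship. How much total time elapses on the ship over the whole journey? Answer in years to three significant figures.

τ = 45.7 years

Leg 1: γ = 5.24; τ_1 = 48.4/5.240 = 9.237 years.
Leg 2: 4.82 years is already measured on the ship.
Leg 3: 31.6 years is already measured on the ship.
Total: 9.237 + 4.820 + 31.60 years.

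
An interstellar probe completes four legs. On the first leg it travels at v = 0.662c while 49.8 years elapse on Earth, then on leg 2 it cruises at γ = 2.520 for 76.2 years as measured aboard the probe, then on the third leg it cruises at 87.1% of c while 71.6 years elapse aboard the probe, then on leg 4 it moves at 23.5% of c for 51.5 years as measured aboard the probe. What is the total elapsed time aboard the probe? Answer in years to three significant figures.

τ = 237 years

Leg 1: γ = 1/√(1 − 0.662²) = 1/√0.5618 = 1.334; τ_1 = 49.8/1.334 = 37.33 years.
Leg 2: 76.2 years is already measured aboard the probe.
Leg 3: 71.6 years is already measured aboard the probe.
Leg 4: 51.5 years is already measured aboard the probe.
Total: 37.33 + 76.20 + 71.60 + 51.50 years.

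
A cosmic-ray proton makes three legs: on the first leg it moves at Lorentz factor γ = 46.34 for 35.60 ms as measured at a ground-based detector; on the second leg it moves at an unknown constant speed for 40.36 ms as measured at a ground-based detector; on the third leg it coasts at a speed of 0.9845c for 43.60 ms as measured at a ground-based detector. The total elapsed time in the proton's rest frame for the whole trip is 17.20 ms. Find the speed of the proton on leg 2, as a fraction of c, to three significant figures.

Leg 1: γ = 46.34; τ_1 = 35.60/46.34 = 0.7682 ms.
Leg 2: speed unknown; τ_2 = 40.36/γ_2.
Leg 3: γ = 1/√(1 − 0.9845²) = 1/√0.03076 = 5.702; τ_3 = 43.60/5.702 = 7.647 ms.
Total proper time: 0.7682 + τ_2 + 7.647 = 17.20, so τ_2 = 17.20 − 8.415 = 8.785 ms.
γ_2 = 40.36/8.785 = 4.594; β = √(1 − 1/γ²) = √0.9526.

β = 0.976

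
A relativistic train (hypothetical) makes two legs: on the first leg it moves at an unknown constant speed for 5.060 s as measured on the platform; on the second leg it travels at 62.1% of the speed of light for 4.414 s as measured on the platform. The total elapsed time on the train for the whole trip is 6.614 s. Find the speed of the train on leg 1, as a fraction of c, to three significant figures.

β = 0.782

Leg 1: speed unknown; τ_1 = 5.060/γ_1.
Leg 2: β = 0.621; γ = 1/√(1 − 0.621²) = 1/√0.6144 = 1.276; τ_2 = 4.414/1.276 = 3.460 s.
Total proper time: τ_1 + 3.460 = 6.614, so τ_1 = 6.614 − 3.460 = 3.154 s.
γ_1 = 5.060/3.154 = 1.604; β = √(1 − 1/γ²) = √0.6114.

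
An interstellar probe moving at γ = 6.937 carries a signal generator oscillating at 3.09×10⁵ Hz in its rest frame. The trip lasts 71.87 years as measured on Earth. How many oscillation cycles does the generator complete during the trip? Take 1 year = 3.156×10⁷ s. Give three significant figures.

N = 1.01×10¹⁴

γ = 6.937
The oscillator's own cycle count is N = f × τ where τ is the proper time aboard the probe. τ = Δt/γ = 71.87/6.937 = 10.36 years = 3.270×10⁸ s.
N = 3.09×10⁵ × 3.270×10⁸ = 1.010×10¹⁴.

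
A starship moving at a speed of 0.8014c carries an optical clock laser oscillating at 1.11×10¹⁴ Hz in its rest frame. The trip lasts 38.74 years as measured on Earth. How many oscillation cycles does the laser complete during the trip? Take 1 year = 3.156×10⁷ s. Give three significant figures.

γ = 1/√(1 − 0.8014²) = 1/√0.3578 = 1.672
The oscillator's own cycle count is N = f × τ where τ is the proper time on the ship. τ = Δt/γ = 38.74/1.672 = 23.17 years = 7.313×10⁸ s.
N = 1.11×10¹⁴ × 7.313×10⁸ = 8.117×10²².

N = 8.12×10²²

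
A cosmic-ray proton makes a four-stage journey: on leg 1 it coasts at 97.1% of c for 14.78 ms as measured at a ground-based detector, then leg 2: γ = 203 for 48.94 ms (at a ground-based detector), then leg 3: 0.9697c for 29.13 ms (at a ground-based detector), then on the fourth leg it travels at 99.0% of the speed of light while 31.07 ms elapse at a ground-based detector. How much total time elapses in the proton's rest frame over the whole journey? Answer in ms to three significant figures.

τ = 15.3 ms

Leg 1: β = 0.971; γ = 1/√(1 − 0.971²) = 1/√0.05716 = 4.183; τ_1 = 14.78/4.183 = 3.534 ms.
Leg 2: γ = 203; τ_2 = 48.94/203.0 = 0.2411 ms.
Leg 3: γ = 1/√(1 − 0.9697²) = 1/√0.05968 = 4.093; τ_3 = 29.13/4.093 = 7.116 ms.
Leg 4: β = 0.990; γ = 1/√(1 − 0.990²) = 1/√0.01990 = 7.089; τ_4 = 31.07/7.089 = 4.383 ms.
Total: 3.534 + 0.2411 + 7.116 + 4.383 ms.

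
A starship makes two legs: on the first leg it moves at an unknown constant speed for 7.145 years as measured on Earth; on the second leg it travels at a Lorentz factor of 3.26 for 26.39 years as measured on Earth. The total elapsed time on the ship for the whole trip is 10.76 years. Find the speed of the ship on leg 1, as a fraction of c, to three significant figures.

Leg 1: speed unknown; τ_1 = 7.145/γ_1.
Leg 2: γ = 3.26; τ_2 = 26.39/3.260 = 8.095 years.
Total proper time: τ_1 + 8.095 = 10.76, so τ_1 = 10.76 − 8.095 = 2.665 years.
γ_1 = 7.145/2.665 = 2.681; β = √(1 − 1/γ²) = √0.8609.

β = 0.928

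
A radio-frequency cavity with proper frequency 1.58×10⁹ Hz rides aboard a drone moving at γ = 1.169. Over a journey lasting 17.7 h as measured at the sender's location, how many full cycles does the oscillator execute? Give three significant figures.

N = 8.61×10¹³

γ = 1.169
The oscillator's own cycle count is N = f × τ where τ is the proper time aboard the drone. τ = Δt/γ = 17.7/1.169 = 15.14 h = 5.451×10⁴ s.
N = 1.58×10⁹ × 5.451×10⁴ = 8.612×10¹³.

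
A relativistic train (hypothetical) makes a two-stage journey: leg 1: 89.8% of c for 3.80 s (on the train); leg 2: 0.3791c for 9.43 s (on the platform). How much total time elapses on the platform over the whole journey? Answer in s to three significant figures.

Δt = 18.1 s

Leg 1: β = 0.898; γ = 1/√(1 − 0.898²) = 1/√0.1936 = 2.273; Δt_1 = 2.273 × 3.80 = 8.636 s.
Leg 2: 9.43 s is already measured on the platform.
Total: 8.636 + 9.430 s.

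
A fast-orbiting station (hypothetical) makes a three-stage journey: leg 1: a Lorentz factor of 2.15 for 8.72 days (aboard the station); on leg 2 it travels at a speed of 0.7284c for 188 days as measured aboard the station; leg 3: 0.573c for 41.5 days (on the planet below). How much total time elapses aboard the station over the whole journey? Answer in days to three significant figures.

τ = 231 days

Leg 1: 8.72 days is already measured aboard the station.
Leg 2: 188 days is already measured aboard the station.
Leg 3: γ = 1/√(1 − 0.573²) = 1/√0.6717 = 1.220; τ_3 = 41.5/1.220 = 34.01 days.
Total: 8.720 + 188.0 + 34.01 days.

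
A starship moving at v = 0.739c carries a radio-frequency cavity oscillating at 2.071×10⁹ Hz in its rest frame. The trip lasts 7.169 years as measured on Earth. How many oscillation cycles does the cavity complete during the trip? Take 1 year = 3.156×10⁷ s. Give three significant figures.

N = 3.16×10¹⁷

γ = 1/√(1 − 0.739²) = 1/√0.4539 = 1.484
The oscillator's own cycle count is N = f × τ where τ is the proper time on the ship. τ = Δt/γ = 7.169/1.484 = 4.830 years = 1.524×10⁸ s.
N = 2.071×10⁹ × 1.524×10⁸ = 3.157×10¹⁷.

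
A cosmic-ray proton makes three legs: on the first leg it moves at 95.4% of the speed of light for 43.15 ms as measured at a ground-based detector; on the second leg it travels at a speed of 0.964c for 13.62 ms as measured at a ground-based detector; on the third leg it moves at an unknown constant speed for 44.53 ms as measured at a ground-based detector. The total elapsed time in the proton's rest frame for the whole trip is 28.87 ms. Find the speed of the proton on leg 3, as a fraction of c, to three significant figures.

Leg 1: β = 0.954; γ = 1/√(1 − 0.954²) = 1/√0.08988 = 3.335; τ_1 = 43.15/3.335 = 12.94 ms.
Leg 2: γ = 1/√(1 − 0.964²) = 1/√0.07070 = 3.761; τ_2 = 13.62/3.761 = 3.622 ms.
Leg 3: speed unknown; τ_3 = 44.53/γ_3.
Total proper time: 12.94 + 3.622 + τ_3 = 28.87, so τ_3 = 28.87 − 16.56 = 12.31 ms.
γ_3 = 44.53/12.31 = 3.617; β = √(1 − 1/γ²) = √0.9236.

β = 0.961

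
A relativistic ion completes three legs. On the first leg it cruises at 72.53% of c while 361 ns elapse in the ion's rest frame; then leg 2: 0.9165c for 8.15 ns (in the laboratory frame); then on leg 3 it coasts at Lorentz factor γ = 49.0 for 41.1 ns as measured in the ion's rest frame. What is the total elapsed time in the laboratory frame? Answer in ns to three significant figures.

Leg 1: β = 0.7253; γ = 1/√(1 − 0.7253²) = 1/√0.4739 = 1.453; Δt_1 = 1.453 × 361 = 524.4 ns.
Leg 2: 8.15 ns is already measured in the laboratory frame.
Leg 3: γ = 49.0; Δt_3 = 49.00 × 41.1 = 2014 ns.
Total: 524.4 + 8.150 + 2014 ns.

Δt = 2550 ns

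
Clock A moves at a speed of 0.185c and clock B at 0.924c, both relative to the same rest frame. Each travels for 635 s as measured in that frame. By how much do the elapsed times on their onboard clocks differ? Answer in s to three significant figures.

|τ_A − τ_B| = 381 s

A: γ = 1/√(1 − 0.185²) = 1/√0.9658 = 1.018; τ_A = 635/1.018 = 624.0 s.
B: γ = 1/√(1 − 0.924²) = 1/√0.1462 = 2.615; τ_B = 635/2.615 = 242.8 s.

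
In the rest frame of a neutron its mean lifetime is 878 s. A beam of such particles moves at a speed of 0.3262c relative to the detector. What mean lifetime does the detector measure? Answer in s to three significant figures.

γ = 1/√(1 − 0.3262²) = 1/√0.8936 = 1.058
The rest-frame lifetime is the proper time; the lab measures the dilated interval Δt = γτ₀ = 1.058 × 878 s.

Δt = 929 s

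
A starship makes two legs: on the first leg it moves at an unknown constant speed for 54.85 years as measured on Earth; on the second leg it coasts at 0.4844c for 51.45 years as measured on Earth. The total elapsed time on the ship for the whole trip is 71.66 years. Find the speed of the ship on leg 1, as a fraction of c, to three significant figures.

Leg 1: speed unknown; τ_1 = 54.85/γ_1.
Leg 2: γ = 1/√(1 − 0.4844²) = 1/√0.7654 = 1.143; τ_2 = 51.45/1.143 = 45.01 years.
Total proper time: τ_1 + 45.01 = 71.66, so τ_1 = 71.66 − 45.01 = 26.65 years.
γ_1 = 54.85/26.65 = 2.058; β = √(1 − 1/γ²) = √0.7639.

β = 0.874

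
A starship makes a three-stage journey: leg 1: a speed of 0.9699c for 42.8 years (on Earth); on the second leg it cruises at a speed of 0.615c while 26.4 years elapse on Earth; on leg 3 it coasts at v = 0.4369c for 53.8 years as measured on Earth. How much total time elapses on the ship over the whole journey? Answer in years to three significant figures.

Leg 1: γ = 1/√(1 − 0.9699²) = 1/√0.05929 = 4.107; τ_1 = 42.8/4.107 = 10.42 years.
Leg 2: γ = 1/√(1 − 0.615²) = 1/√0.6218 = 1.268; τ_2 = 26.4/1.268 = 20.82 years.
Leg 3: γ = 1/√(1 − 0.4369²) = 1/√0.8091 = 1.112; τ_3 = 53.8/1.112 = 48.39 years.
Total: 10.42 + 20.82 + 48.39 years.

τ = 79.6 years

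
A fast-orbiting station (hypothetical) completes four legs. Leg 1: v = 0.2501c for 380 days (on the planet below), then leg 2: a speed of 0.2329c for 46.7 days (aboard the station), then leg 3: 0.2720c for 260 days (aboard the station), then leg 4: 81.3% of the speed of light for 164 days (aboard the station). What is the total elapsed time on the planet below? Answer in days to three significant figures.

Leg 1: 380 days is already measured on the planet below.
Leg 2: γ = 1/√(1 − 0.2329²) = 1/√0.9458 = 1.028; Δt_2 = 1.028 × 46.7 = 48.02 days.
Leg 3: γ = 1/√(1 − 0.2720²) = 1/√0.9260 = 1.039; Δt_3 = 1.039 × 260 = 270.2 days.
Leg 4: β = 0.813; γ = 1/√(1 − 0.813²) = 1/√0.3390 = 1.717; Δt_4 = 1.717 × 164 = 281.7 days.
Total: 380.0 + 48.02 + 270.2 + 281.7 days.

Δt = 980 days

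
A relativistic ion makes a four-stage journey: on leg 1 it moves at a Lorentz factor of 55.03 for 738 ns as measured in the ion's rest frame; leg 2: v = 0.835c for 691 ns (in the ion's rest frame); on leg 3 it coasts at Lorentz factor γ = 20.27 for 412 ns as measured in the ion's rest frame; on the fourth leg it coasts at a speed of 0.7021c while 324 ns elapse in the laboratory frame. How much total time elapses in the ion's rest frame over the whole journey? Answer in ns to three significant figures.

Leg 1: 738 ns is already measured in the ion's rest frame.
Leg 2: 691 ns is already measured in the ion's rest frame.
Leg 3: 412 ns is already measured in the ion's rest frame.
Leg 4: γ = 1/√(1 − 0.7021²) = 1/√0.5071 = 1.404; τ_4 = 324/1.404 = 230.7 ns.
Total: 738.0 + 691.0 + 412.0 + 230.7 ns.

τ = 2070 ns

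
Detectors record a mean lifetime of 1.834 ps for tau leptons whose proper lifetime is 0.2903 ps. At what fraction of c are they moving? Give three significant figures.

v = 0.987c

γ = Δt/τ₀ = 1.834/0.2903 = 6.318
β = √(1 − 1/γ²) = √(1 − 0.02506) = √0.9749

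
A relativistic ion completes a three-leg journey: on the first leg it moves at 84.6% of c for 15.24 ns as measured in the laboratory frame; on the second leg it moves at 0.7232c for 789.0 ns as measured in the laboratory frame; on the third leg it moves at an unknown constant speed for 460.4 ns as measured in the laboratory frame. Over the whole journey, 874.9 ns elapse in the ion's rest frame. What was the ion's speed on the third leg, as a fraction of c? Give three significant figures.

Leg 1: β = 0.846; γ = 1/√(1 − 0.846²) = 1/√0.2843 = 1.876; τ_1 = 15.24/1.876 = 8.126 ns.
Leg 2: γ = 1/√(1 − 0.7232²) = 1/√0.4770 = 1.448; τ_2 = 789.0/1.448 = 544.9 ns.
Leg 3: speed unknown; τ_3 = 460.4/γ_3.
Total proper time: 8.126 + 544.9 + τ_3 = 874.9, so τ_3 = 874.9 − 553.0 = 321.9 ns.
γ_3 = 460.4/321.9 = 1.430; β = √(1 − 1/γ²) = √0.5113.

β = 0.715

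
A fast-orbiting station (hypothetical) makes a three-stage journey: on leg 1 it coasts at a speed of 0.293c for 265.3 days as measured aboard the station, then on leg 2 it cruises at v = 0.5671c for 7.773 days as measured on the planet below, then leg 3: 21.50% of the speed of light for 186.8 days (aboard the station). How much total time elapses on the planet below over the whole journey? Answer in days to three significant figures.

Leg 1: γ = 1/√(1 − 0.293²) = 1/√0.9142 = 1.046; Δt_1 = 1.046 × 265.3 = 277.5 days.
Leg 2: 7.773 days is already measured on the planet below.
Leg 3: β = 0.2150; γ = 1/√(1 − 0.2150²) = 1/√0.9538 = 1.024; Δt_3 = 1.024 × 186.8 = 191.3 days.
Total: 277.5 + 7.773 + 191.3 days.

Δt = 477 days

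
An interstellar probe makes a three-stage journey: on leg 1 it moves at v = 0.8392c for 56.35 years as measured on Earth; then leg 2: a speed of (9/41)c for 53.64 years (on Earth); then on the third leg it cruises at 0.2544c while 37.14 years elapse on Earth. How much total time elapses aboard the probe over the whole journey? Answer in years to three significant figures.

τ = 119 years

Leg 1: γ = 1/√(1 − 0.8392²) = 1/√0.2957 = 1.839; τ_1 = 56.35/1.839 = 30.64 years.
Leg 2: γ = 1/√(1 − (9/41)²) = 41/40 = 1.025; τ_2 = 53.64/1.025 = 52.33 years.
Leg 3: γ = 1/√(1 − 0.2544²) = 1/√0.9353 = 1.034; τ_3 = 37.14/1.034 = 35.92 years.
Total: 30.64 + 52.33 + 35.92 years.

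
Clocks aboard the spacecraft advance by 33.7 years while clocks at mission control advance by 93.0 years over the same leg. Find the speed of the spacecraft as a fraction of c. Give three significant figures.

The proper time is measured aboard the spacecraft (both events occur at the spacecraft's location); Δt is measured at mission control. γ = Δt/τ = 93.0/33.7 = 2.760.
β = √(1 − 1/γ²) = √(1 − 0.1313) = √0.8687

v = 0.932c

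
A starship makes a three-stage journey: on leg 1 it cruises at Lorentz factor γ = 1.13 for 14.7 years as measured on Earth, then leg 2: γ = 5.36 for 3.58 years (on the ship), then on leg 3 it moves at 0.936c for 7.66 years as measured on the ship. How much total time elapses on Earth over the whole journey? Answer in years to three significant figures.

Leg 1: 14.7 years is already measured on Earth.
Leg 2: γ = 5.36; Δt_2 = 5.360 × 3.58 = 19.19 years.
Leg 3: γ = 1/√(1 − 0.936²) = 1/√0.1239 = 2.841; Δt_3 = 2.841 × 7.66 = 21.76 years.
Total: 14.70 + 19.19 + 21.76 years.

Δt = 55.7 years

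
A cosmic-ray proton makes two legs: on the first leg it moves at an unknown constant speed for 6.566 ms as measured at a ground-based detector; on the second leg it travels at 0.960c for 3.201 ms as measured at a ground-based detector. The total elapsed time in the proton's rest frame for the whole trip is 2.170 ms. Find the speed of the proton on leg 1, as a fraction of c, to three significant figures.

Leg 1: speed unknown; τ_1 = 6.566/γ_1.
Leg 2: γ = 1/√(1 − 0.960²) = 25/7 ≈ 3.571; τ_2 = 3.201/3.571 = 0.8963 ms.
Total proper time: τ_1 + 0.8963 = 2.170, so τ_1 = 2.170 − 0.8963 = 1.274 ms.
γ_1 = 6.566/1.274 = 5.155; β = √(1 − 1/γ²) = √0.9624.

β = 0.981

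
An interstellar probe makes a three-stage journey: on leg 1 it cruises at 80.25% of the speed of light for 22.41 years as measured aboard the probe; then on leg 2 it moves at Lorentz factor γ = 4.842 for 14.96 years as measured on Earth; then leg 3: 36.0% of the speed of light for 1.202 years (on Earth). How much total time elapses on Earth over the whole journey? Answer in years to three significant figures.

Leg 1: β = 0.8025; γ = 1/√(1 − 0.8025²) = 1/√0.3560 = 1.676; Δt_1 = 1.676 × 22.41 = 37.56 years.
Leg 2: 14.96 years is already measured on Earth.
Leg 3: 1.202 years is already measured on Earth.
Total: 37.56 + 14.96 + 1.202 years.

Δt = 53.7 years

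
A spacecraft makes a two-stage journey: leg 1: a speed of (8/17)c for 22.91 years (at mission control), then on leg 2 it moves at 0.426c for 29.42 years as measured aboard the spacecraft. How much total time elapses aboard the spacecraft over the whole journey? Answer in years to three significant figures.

Leg 1: γ = 1/√(1 − (8/17)²) = 17/15 ≈ 1.133; τ_1 = 22.91/1.133 = 20.21 years.
Leg 2: 29.42 years is already measured aboard the spacecraft.
Total: 20.21 + 29.42 years.

τ = 49.6 years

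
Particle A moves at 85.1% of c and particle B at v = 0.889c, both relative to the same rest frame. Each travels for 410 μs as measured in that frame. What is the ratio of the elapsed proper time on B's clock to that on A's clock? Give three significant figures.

A: β = 0.851; γ = 1/√(1 − 0.851²) = 1/√0.2758 = 1.904. B: γ = 1/√(1 − 0.889²) = 1/√0.2097 = 2.184.
τ_A/τ_B = γ_B/γ_A = 2.184/1.904 = 1.147, so τ_B/τ_A = 0.8719.

τ_B/τ_A = 0.872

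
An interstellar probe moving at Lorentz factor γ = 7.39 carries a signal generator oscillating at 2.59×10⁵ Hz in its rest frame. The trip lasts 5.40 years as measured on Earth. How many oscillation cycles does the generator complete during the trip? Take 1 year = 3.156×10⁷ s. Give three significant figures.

γ = 7.39
The oscillator's own cycle count is N = f × τ where τ is the proper time aboard the probe. τ = Δt/γ = 5.40/7.390 = 0.7307 years = 2.306×10⁷ s.
N = 2.59×10⁵ × 2.306×10⁷ = 5.973×10¹².

N = 5.97×10¹²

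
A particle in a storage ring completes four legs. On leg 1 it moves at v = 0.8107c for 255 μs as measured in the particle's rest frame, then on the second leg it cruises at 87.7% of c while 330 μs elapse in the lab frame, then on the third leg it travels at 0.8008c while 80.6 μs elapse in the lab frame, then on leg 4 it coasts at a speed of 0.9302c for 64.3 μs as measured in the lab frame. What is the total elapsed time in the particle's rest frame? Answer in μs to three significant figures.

τ = 485 μs

Leg 1: 255 μs is already measured in the particle's rest frame.
Leg 2: β = 0.877; γ = 1/√(1 − 0.877²) = 1/√0.2309 = 2.081; τ_2 = 330/2.081 = 158.6 μs.
Leg 3: γ = 1/√(1 − 0.8008²) = 1/√0.3587 = 1.670; τ_3 = 80.6/1.670 = 48.27 μs.
Leg 4: γ = 1/√(1 − 0.9302²) = 1/√0.1347 = 2.724; τ_4 = 64.3/2.724 = 23.60 μs.
Total: 255.0 + 158.6 + 48.27 + 23.60 μs.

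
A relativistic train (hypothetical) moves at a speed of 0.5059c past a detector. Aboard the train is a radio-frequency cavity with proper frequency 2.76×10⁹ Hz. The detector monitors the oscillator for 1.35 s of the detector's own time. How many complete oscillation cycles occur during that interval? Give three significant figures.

N = 3.21×10⁹

γ = 1/√(1 − 0.5059²) = 1/√0.7441 = 1.159
During 1.35 s of lab time, the oscillator's proper time advances by τ = Δt/γ = 1.35/1.159 = 1.164 s = 1.164×10⁰ s.
N = f × τ = 2.76×10⁹ × 1.164×10⁰ = 3.214×10⁹.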